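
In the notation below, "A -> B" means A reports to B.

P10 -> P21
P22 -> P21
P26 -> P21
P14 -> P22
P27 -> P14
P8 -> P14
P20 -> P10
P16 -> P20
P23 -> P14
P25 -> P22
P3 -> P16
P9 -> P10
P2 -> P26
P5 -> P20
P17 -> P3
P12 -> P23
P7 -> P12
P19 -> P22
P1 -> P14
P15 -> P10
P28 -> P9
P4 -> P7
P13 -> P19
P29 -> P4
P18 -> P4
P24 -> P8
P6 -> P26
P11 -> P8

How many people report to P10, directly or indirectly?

8

P10 directly manages P20, P9, P15. Under P20: P5, P16, P3, P17 (4). Under P9: P28 (1). P15 has no reports. So P10's organization is 3 direct reports plus everyone under them: 5 + 2 + 1 = 8.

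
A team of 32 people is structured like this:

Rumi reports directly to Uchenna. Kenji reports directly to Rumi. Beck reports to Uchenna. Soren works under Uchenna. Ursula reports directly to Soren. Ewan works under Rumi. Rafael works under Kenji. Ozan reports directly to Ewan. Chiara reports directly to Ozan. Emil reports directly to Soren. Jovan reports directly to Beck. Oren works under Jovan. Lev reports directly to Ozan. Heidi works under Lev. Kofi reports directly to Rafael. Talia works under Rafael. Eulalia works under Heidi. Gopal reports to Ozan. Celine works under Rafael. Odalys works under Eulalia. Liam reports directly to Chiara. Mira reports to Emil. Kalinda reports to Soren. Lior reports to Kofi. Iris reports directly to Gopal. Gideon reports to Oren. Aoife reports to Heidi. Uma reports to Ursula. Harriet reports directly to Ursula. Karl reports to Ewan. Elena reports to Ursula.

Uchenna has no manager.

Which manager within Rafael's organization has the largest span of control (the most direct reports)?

Direct-report counts within Rafael's organization: Rafael has 3; Kofi has 1. The largest is 3, held by Rafael.

Rafael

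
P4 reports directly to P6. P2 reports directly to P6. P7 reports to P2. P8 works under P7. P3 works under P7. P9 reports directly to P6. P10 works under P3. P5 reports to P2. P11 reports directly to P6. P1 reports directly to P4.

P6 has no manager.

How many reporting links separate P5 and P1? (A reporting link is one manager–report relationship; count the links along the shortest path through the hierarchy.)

4

P5 is 2 levels below P6, and P1 is 2 levels below P6 (their lowest common manager). The shortest path runs up from P5 to P6 and back down to P1: 2 + 2 = 4 links.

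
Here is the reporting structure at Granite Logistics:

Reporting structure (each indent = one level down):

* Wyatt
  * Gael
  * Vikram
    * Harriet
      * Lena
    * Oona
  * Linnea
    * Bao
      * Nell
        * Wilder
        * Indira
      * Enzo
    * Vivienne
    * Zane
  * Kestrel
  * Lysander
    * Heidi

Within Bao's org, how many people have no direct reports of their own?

The people in Bao's organization with no one reporting to them are Enzo, Indira, Wilder. That is 3.

3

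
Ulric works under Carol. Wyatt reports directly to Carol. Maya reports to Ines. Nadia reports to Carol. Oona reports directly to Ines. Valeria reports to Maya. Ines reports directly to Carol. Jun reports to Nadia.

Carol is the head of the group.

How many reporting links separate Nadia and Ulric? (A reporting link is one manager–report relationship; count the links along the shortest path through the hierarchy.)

Nadia is 1 level below Carol, and Ulric is 1 level below Carol (their lowest common manager). The shortest path runs up from Nadia to Carol and back down to Ulric: 1 + 1 = 2 links.

2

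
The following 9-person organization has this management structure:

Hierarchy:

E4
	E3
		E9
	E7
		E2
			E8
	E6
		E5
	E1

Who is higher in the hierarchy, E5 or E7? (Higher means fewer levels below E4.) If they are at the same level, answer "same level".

E5 is 2 levels below E4; E7 is 1. E7 is higher.

E7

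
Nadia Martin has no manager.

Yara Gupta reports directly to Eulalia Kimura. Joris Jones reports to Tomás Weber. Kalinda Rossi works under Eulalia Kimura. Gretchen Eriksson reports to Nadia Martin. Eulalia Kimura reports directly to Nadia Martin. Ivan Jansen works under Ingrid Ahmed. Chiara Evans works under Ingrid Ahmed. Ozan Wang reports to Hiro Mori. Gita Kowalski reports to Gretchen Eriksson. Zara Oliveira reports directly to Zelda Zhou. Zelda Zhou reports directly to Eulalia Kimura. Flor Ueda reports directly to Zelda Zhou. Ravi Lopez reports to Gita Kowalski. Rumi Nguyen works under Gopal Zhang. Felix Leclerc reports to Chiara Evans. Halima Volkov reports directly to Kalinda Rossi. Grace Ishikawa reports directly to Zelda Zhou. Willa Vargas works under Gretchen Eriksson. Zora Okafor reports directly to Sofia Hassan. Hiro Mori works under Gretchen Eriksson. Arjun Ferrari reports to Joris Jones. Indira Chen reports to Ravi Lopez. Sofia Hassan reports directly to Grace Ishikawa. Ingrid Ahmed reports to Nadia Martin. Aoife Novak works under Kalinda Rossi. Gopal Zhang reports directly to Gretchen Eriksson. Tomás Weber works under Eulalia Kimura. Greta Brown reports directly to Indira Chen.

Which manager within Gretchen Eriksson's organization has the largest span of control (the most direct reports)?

Gretchen Eriksson

Direct-report counts within Gretchen Eriksson's organization: Gretchen Eriksson has 4; Gita Kowalski has 1; Ravi Lopez has 1; Indira Chen has 1; Gopal Zhang has 1; Hiro Mori has 1. The largest is 4, held by Gretchen Eriksson.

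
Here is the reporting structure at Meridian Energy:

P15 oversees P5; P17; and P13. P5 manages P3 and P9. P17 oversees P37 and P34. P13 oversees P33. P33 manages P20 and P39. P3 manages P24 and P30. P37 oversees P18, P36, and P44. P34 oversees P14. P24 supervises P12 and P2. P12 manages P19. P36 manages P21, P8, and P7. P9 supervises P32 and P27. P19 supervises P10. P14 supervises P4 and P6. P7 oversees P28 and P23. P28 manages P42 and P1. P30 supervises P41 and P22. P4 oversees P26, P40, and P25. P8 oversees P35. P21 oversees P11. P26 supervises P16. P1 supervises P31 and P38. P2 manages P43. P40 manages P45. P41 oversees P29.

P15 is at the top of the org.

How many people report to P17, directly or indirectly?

P17 directly manages P37, P34. Under P37: P44, P36, P21, P11, P8, P35, P7, P23, P28, P42, P1, P38, P31, P18 (14). Under P34: P14, P6, P4, P25, P40, P45, P26, P16 (8). So P17's organization is 2 direct reports plus everyone under them: 15 + 9 = 24.

24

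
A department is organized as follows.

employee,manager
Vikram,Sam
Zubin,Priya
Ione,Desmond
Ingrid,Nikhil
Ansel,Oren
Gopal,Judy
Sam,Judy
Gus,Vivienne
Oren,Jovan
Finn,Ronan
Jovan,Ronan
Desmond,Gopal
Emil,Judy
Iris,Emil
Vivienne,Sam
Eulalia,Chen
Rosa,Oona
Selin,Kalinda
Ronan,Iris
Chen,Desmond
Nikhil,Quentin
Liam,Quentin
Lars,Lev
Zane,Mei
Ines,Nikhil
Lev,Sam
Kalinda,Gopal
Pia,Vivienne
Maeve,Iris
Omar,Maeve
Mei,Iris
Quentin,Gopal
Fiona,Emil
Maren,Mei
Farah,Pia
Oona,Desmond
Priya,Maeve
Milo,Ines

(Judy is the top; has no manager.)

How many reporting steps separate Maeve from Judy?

3

Chain from Maeve up to Judy: Maeve → Iris → Emil → Judy. That is 3 steps up, so Maeve is 3 levels below Judy.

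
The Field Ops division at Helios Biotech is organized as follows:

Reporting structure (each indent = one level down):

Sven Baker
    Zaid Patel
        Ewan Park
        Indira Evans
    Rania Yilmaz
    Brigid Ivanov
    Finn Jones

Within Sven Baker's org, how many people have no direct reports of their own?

5

The people in Sven Baker's organization with no one reporting to them are Finn Jones, Brigid Ivanov, Rania Yilmaz, Indira Evans, Ewan Park. That is 5.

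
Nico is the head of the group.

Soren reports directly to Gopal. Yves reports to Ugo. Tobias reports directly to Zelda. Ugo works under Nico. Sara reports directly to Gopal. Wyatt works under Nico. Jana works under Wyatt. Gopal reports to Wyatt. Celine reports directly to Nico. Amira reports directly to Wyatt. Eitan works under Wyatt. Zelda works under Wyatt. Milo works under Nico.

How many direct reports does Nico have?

Nico directly manages Wyatt, Ugo, Milo, Celine. That is 4 direct reports.

4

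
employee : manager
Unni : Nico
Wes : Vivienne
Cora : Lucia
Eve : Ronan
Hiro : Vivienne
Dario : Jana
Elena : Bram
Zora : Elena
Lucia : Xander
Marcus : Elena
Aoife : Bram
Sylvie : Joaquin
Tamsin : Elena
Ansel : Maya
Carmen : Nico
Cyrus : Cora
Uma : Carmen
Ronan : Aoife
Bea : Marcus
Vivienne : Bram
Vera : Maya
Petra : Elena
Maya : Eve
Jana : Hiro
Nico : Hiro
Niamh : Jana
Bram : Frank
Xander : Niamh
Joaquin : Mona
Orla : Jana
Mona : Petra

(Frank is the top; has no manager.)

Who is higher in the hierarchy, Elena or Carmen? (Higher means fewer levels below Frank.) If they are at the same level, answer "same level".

Elena is 2 levels below Frank; Carmen is 5. Elena is higher.

Elena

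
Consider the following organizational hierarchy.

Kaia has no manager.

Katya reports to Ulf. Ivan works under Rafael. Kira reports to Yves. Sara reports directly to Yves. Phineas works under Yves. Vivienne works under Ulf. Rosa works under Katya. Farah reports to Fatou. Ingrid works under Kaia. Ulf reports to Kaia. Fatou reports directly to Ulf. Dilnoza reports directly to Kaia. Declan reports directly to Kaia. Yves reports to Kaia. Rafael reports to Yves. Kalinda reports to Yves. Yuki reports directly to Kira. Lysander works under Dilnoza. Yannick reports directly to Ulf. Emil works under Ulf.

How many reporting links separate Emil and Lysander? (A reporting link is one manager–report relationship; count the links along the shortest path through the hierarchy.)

4

Emil is 2 levels below Kaia, and Lysander is 2 levels below Kaia (their lowest common manager). The shortest path runs up from Emil to Kaia and back down to Lysander: 2 + 2 = 4 links.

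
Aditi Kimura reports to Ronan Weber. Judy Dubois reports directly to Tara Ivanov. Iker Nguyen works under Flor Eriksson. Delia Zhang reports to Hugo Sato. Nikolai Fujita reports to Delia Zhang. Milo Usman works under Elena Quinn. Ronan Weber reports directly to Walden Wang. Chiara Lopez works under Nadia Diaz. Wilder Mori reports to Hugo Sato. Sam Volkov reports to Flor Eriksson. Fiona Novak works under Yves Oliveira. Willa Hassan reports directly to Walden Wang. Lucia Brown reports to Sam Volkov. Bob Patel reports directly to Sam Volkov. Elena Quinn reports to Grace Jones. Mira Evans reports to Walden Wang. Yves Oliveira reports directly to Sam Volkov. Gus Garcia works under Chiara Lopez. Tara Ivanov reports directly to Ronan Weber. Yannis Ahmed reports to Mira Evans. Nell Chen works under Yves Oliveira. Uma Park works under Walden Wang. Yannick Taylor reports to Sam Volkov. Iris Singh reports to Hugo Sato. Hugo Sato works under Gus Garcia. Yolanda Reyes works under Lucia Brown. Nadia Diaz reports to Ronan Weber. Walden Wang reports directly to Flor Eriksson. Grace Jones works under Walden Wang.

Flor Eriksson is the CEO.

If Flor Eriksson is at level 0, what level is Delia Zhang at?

7

Chain from Delia Zhang up to Flor Eriksson: Delia Zhang → Hugo Sato → Gus Garcia → Chiara Lopez → Nadia Diaz → Ronan Weber → Walden Wang → Flor Eriksson. That is 7 steps up, so Delia Zhang is 7 levels below Flor Eriksson.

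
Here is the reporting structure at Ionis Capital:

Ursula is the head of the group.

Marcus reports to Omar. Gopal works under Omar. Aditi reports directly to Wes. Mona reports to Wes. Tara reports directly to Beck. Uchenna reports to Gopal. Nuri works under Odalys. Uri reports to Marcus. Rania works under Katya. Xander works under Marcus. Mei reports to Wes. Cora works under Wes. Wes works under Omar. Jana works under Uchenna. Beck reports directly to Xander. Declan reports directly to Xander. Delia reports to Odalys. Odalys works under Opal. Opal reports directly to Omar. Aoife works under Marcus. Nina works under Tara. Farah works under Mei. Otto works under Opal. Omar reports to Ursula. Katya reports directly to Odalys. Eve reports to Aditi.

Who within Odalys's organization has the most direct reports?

Odalys

Direct-report counts within Odalys's organization: Odalys has 3; Katya has 1. The largest is 3, held by Odalys.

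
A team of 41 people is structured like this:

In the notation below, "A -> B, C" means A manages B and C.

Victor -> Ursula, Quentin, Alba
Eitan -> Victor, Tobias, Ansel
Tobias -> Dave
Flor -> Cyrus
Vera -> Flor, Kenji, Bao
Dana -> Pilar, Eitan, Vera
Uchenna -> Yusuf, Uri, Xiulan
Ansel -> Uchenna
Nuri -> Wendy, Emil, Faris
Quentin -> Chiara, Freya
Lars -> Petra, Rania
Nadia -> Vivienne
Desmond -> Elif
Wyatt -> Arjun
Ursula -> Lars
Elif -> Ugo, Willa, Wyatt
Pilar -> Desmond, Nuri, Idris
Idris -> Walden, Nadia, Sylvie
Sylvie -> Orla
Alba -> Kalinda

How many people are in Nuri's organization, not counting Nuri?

3

Nuri directly manages Wendy, Emil, Faris. Wendy has no reports. Emil has no reports. Faris has no reports. So Nuri's organization is 3 direct reports plus everyone under them: 1 + 1 + 1 = 3.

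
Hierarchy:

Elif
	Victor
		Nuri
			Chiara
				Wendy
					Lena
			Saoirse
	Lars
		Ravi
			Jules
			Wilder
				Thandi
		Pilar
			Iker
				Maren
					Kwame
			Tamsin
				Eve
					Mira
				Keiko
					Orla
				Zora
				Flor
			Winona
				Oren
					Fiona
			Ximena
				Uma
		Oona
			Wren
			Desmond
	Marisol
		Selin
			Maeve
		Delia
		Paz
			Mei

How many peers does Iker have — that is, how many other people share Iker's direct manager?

3

Iker reports to Pilar. Pilar's other direct reports are Tamsin, Winona, Ximena — 3 peers.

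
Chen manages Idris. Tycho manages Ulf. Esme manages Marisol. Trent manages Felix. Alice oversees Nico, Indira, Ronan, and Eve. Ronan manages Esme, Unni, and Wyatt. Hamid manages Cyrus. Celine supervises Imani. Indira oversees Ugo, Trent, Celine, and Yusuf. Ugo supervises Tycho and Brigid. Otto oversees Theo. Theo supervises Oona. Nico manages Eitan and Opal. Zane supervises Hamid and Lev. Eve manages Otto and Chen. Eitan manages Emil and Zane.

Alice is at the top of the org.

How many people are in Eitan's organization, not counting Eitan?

5

Eitan directly manages Emil, Zane. Emil has no reports. Under Zane: Lev, Hamid, Cyrus (3). So Eitan's organization is 2 direct reports plus everyone under them: 1 + 4 = 5.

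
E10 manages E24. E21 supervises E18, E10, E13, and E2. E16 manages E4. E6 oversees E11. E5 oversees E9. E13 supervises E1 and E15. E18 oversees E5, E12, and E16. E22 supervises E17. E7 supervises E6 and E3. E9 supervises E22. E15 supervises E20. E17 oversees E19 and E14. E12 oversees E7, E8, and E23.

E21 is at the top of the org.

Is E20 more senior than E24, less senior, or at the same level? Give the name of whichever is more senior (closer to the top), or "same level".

E24

E20 is 3 levels below E21; E24 is 2. E24 is higher.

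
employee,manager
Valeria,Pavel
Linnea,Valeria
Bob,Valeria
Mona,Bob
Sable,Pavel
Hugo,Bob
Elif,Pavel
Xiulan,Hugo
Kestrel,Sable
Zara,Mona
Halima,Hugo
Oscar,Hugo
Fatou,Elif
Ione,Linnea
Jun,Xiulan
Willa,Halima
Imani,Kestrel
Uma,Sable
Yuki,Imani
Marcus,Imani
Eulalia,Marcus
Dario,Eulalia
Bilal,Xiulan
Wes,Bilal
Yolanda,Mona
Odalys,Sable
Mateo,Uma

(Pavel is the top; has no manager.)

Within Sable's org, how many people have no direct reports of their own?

4

The people in Sable's organization with no one reporting to them are Odalys, Mateo, Dario, Yuki. That is 4.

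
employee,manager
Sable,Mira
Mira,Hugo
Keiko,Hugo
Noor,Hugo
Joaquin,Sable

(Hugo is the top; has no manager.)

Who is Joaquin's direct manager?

Sable

Joaquin reports directly to Sable.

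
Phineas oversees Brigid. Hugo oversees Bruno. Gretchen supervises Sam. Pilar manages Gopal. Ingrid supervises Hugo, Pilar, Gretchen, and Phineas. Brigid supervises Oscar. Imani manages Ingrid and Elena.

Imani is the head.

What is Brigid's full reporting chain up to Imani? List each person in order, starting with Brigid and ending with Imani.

Brigid -> Phineas -> Ingrid -> Imani

Brigid reports to Phineas. Phineas reports to Ingrid. Ingrid reports to Imani. Imani is at the top.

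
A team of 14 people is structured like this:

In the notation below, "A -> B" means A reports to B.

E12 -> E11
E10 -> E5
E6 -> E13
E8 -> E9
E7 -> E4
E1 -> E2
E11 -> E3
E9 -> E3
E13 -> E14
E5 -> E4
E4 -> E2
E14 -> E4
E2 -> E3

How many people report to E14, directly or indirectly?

E14 directly manages E13. Under E13: E6 (1). That's 2 in total.

2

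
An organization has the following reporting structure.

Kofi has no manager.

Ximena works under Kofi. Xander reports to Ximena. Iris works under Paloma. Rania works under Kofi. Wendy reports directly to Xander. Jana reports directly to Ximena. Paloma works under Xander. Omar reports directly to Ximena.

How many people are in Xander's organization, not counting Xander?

Xander directly manages Paloma, Wendy. Under Paloma: Iris (1). Wendy has no reports. So Xander's organization is 2 direct reports plus everyone under them: 2 + 1 = 3.

3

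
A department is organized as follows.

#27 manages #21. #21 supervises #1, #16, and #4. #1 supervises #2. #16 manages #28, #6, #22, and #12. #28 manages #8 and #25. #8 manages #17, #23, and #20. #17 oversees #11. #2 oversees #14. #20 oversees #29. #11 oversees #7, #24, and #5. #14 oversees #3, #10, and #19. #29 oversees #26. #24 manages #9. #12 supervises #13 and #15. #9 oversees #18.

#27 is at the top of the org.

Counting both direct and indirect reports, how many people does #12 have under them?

#12 directly manages #13, #15. #13 has no reports. #15 has no reports. So #12's organization is 2 direct reports plus everyone under them: 1 + 1 = 2.

2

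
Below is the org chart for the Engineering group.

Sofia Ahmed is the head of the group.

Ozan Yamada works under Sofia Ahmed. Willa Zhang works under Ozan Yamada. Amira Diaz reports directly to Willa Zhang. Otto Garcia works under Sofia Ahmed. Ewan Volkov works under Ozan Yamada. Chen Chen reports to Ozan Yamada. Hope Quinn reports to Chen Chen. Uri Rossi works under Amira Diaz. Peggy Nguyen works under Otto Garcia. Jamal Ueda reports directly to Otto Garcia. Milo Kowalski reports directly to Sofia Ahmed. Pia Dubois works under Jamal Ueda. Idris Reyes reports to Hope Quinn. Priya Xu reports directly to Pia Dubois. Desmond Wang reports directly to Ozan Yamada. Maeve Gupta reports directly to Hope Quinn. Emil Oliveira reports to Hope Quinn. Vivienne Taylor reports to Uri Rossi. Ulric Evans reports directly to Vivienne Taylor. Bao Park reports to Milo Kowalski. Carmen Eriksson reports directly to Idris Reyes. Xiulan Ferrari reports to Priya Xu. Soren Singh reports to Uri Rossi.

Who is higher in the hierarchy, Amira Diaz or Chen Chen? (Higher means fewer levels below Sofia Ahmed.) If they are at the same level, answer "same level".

Chen Chen

Amira Diaz is 3 levels below Sofia Ahmed; Chen Chen is 2. Chen Chen is higher.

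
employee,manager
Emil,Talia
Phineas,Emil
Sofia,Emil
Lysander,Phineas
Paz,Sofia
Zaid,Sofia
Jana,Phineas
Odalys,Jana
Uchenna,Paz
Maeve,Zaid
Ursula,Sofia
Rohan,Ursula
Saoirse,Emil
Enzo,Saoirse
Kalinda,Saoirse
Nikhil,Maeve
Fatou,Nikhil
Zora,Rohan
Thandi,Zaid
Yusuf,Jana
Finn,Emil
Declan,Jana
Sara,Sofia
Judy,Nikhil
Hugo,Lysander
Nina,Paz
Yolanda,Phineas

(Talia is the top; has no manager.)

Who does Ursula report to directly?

Sofia

Ursula reports directly to Sofia.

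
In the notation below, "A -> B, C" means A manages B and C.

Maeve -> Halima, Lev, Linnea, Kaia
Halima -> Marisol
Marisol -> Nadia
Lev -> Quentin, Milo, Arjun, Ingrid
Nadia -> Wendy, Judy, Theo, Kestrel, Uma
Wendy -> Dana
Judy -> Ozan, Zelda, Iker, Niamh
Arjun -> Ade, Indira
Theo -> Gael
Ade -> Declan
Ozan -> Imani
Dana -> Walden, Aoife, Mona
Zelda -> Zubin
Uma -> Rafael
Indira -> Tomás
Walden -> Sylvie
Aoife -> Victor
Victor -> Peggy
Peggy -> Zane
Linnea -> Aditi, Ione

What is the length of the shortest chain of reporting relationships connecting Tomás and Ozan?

Tomás is 4 levels below Maeve, and Ozan is 5 levels below Maeve (their lowest common manager). The shortest path runs up from Tomás to Maeve and back down to Ozan: 4 + 5 = 9 links.

9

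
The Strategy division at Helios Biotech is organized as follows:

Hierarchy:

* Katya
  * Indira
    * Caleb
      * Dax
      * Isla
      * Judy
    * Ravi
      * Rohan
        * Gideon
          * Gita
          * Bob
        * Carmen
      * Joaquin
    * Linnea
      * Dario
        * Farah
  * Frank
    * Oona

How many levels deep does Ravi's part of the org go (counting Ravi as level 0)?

The longest chain under Ravi runs Ravi → Rohan → Gideon → Bob, which is 3 levels below Ravi.

3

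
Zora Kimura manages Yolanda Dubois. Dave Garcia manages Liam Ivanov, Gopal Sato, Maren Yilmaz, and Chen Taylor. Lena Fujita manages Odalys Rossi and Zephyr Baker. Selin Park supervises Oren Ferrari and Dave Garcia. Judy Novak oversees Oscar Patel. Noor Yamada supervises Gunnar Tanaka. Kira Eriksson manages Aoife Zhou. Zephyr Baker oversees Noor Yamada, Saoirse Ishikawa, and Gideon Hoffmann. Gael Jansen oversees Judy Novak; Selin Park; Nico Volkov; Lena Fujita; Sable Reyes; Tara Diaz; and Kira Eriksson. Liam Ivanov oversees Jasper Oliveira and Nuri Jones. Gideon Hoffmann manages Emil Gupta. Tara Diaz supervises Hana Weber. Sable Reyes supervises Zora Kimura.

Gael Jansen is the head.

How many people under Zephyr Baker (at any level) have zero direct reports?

The people in Zephyr Baker's organization with no one reporting to them are Gunnar Tanaka, Saoirse Ishikawa, Emil Gupta. That is 3.

3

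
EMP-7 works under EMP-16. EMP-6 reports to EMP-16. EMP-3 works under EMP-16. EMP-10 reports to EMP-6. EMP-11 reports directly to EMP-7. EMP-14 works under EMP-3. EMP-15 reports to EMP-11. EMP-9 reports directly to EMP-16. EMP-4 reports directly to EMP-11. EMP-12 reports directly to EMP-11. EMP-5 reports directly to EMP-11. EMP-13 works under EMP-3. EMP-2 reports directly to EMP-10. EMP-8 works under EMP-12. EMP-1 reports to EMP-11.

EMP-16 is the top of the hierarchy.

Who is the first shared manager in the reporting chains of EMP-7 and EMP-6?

EMP-7's chain of managers is EMP-16. EMP-6's chain of managers is EMP-16. The first manager that appears in both chains is EMP-16.

EMP-16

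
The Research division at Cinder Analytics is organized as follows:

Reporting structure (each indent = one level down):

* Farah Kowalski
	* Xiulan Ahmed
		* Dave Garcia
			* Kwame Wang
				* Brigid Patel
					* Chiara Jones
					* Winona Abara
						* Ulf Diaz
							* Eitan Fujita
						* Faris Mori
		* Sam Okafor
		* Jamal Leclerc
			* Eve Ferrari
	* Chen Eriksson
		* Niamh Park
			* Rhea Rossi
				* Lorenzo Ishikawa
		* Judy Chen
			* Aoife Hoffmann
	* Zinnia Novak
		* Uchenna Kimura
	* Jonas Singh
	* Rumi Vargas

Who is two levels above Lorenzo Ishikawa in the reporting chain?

Lorenzo Ishikawa reports to Rhea Rossi, and Rhea Rossi reports to Niamh Park. So Lorenzo Ishikawa's skip-level manager is Niamh Park.

Niamh Park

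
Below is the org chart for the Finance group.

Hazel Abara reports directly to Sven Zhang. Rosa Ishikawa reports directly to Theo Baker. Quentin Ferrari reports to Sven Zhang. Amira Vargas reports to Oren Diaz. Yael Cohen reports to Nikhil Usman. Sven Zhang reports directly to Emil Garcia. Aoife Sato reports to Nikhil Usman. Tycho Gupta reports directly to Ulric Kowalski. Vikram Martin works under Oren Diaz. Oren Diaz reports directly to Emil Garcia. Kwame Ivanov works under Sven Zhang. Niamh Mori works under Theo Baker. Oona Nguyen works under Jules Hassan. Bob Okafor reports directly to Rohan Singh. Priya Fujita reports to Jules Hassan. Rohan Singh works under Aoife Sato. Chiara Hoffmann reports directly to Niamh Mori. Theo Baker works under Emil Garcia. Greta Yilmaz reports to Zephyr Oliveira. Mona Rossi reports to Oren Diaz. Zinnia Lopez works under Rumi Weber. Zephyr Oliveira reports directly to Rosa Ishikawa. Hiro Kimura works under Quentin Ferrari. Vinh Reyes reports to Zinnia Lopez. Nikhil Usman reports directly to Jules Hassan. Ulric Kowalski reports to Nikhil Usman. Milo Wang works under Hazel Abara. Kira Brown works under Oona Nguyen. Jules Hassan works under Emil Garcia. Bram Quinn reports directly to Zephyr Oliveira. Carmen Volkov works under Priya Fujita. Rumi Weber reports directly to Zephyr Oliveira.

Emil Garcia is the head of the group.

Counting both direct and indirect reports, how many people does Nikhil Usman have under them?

Nikhil Usman directly manages Ulric Kowalski, Aoife Sato, Yael Cohen. Under Ulric Kowalski: Tycho Gupta (1). Under Aoife Sato: Rohan Singh, Bob Okafor (2). Yael Cohen has no reports. So Nikhil Usman's organization is 3 direct reports plus everyone under them: 2 + 3 + 1 = 6.

6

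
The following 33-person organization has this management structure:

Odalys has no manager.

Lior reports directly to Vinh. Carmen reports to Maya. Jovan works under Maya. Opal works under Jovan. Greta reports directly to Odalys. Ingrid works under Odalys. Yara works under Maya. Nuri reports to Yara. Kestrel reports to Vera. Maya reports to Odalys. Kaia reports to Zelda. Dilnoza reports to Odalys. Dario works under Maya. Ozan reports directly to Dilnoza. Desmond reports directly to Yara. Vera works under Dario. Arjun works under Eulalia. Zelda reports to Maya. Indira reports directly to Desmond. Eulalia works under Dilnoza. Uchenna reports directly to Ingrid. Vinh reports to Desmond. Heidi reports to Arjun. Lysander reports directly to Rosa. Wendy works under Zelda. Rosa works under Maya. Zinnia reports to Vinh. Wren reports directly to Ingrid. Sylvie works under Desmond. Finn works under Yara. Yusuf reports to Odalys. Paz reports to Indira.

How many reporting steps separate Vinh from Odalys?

Chain from Vinh up to Odalys: Vinh → Desmond → Yara → Maya → Odalys. That is 4 steps up, so Vinh is 4 levels below Odalys.

4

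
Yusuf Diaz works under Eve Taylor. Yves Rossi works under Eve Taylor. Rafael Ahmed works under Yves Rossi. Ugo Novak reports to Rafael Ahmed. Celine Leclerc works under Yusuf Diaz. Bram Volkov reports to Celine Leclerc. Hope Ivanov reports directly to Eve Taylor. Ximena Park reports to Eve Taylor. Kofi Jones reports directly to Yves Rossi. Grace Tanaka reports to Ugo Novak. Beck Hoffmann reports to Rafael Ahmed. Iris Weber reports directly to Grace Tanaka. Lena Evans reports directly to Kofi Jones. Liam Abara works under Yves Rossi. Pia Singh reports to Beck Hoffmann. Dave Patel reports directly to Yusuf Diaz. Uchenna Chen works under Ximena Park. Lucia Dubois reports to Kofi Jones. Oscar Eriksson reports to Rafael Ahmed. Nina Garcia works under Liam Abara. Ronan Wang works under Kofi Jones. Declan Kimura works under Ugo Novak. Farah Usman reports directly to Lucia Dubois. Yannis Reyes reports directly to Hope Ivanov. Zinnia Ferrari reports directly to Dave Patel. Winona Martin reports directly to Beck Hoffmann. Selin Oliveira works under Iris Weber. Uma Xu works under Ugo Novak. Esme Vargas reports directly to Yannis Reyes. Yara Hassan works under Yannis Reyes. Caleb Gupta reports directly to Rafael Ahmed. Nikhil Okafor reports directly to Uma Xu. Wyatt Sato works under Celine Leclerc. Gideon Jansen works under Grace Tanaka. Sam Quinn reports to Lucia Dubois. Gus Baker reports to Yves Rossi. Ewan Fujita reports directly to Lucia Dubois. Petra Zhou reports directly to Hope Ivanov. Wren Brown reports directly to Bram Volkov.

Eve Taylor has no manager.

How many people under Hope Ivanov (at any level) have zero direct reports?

The people in Hope Ivanov's organization with no one reporting to them are Petra Zhou, Yara Hassan, Esme Vargas. That is 3.

3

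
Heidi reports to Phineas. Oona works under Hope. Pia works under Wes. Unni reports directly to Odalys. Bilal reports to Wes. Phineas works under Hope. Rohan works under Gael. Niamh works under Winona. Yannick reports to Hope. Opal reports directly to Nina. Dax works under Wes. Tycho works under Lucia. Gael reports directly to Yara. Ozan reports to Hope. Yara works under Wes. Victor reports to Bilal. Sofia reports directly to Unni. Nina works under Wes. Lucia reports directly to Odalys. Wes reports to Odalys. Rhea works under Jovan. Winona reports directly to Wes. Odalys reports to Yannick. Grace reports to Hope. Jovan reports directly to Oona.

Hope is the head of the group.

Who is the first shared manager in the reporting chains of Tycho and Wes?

Tycho's chain of managers is Lucia, Odalys, Yannick, Hope. Wes's chain of managers is Odalys, Yannick, Hope. The first manager that appears in both chains is Odalys.

Odalys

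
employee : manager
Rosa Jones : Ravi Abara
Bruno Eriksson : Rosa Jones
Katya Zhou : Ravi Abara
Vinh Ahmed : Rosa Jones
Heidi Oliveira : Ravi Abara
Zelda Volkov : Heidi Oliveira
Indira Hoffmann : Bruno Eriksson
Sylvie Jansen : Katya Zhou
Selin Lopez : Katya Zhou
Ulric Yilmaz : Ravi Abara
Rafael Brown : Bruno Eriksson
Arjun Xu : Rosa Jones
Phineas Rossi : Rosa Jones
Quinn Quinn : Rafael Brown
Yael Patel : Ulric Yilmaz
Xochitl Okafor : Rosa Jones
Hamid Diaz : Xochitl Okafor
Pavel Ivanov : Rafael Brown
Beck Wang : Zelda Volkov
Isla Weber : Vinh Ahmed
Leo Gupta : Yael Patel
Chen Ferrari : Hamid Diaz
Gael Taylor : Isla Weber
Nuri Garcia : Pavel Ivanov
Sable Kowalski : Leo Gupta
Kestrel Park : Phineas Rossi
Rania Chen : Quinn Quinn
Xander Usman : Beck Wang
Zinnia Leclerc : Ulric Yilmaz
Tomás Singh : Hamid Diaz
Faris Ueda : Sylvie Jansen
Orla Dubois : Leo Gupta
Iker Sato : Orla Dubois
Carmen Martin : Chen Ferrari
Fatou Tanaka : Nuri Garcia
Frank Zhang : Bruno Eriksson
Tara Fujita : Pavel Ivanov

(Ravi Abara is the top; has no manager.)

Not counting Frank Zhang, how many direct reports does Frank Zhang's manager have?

2

Frank Zhang reports to Bruno Eriksson. Bruno Eriksson's other direct reports are Indira Hoffmann, Rafael Brown — 2 peers.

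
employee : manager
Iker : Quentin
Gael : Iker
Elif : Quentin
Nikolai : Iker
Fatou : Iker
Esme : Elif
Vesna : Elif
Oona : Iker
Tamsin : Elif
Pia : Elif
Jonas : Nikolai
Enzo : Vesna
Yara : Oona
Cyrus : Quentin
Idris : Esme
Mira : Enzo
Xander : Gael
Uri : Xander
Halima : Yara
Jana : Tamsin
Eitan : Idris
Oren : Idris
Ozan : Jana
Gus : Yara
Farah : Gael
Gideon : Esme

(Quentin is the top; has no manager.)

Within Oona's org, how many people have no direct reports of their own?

2

The people in Oona's organization with no one reporting to them are Gus, Halima. That is 2.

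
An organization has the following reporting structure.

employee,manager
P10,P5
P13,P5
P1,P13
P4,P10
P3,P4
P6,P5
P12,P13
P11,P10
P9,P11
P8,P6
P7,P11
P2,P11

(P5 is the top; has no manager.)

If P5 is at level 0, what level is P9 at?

Chain from P9 up to P5: P9 → P11 → P10 → P5. That is 3 steps up, so P9 is 3 levels below P5.

3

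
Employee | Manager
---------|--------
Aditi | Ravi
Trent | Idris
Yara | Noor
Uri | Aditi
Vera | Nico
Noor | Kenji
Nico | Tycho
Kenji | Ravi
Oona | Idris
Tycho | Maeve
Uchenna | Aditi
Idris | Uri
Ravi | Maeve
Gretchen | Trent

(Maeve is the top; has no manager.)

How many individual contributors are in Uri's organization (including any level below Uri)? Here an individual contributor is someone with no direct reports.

The people in Uri's organization with no one reporting to them are Oona, Gretchen. That is 2.

2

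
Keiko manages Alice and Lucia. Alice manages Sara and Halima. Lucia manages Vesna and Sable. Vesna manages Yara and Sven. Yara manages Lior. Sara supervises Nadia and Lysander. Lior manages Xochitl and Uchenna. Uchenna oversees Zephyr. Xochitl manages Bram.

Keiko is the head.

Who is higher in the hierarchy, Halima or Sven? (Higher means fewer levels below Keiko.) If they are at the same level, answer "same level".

Halima is 2 levels below Keiko; Sven is 3. Halima is higher.

Halima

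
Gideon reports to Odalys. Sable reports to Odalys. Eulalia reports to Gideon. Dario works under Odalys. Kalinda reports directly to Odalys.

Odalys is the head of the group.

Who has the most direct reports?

Direct-report counts: Odalys has 4; Gideon has 1. The largest is 4, held by Odalys.

Odalys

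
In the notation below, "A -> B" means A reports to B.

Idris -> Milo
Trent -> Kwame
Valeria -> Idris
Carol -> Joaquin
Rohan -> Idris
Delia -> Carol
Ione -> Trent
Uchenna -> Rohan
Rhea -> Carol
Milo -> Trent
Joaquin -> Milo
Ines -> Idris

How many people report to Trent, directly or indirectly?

11

Trent directly manages Milo, Ione. Under Milo: Joaquin, Carol, Delia, Rhea, Idris, Ines, Rohan, Uchenna, Valeria (9). Ione has no reports. So Trent's organization is 2 direct reports plus everyone under them: 10 + 1 = 11.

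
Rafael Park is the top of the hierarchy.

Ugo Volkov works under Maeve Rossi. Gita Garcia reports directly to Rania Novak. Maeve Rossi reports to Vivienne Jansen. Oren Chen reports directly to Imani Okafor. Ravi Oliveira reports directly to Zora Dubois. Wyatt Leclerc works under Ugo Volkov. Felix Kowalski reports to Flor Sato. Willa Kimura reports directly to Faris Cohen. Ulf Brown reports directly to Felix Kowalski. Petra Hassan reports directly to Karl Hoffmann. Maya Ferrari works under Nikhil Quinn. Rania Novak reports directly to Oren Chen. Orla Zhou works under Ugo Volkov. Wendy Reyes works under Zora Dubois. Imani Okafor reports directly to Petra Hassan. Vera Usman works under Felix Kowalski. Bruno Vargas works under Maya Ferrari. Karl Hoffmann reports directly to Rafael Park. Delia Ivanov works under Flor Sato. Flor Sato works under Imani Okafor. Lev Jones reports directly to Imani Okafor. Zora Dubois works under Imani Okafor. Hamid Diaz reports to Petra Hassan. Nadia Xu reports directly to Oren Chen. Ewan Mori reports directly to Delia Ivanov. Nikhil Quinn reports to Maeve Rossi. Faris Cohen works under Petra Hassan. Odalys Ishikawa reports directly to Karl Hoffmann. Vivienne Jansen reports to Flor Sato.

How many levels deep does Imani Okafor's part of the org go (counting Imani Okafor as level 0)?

The longest chain under Imani Okafor runs Imani Okafor → Flor Sato → Vivienne Jansen → Maeve Rossi → Nikhil Quinn → Maya Ferrari → Bruno Vargas, which is 6 levels below Imani Okafor.

6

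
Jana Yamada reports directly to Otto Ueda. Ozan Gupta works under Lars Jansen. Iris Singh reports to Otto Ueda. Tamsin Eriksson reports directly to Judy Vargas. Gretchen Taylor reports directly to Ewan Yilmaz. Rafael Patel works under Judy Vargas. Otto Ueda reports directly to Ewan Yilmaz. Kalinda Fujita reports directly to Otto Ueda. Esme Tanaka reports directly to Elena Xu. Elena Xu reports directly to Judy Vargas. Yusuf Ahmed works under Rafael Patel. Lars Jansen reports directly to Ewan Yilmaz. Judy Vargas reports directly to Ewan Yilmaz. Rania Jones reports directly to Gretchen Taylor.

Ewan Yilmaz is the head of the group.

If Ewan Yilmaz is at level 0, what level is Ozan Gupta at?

Chain from Ozan Gupta up to Ewan Yilmaz: Ozan Gupta → Lars Jansen → Ewan Yilmaz. That is 2 steps up, so Ozan Gupta is 2 levels below Ewan Yilmaz.

2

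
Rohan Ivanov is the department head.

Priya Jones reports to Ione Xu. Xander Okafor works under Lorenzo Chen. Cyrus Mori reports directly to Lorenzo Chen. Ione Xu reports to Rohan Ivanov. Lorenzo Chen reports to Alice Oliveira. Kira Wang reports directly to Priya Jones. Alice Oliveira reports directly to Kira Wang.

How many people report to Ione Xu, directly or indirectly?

6

Ione Xu directly manages Priya Jones. Under Priya Jones: Kira Wang, Alice Oliveira, Lorenzo Chen, Xander Okafor, Cyrus Mori (5). That's 6 in total.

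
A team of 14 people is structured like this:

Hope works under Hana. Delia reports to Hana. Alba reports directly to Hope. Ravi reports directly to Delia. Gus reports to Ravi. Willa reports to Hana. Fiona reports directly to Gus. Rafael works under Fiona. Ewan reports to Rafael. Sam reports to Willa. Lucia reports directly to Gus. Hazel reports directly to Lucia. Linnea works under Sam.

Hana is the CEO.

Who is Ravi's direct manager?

Delia

Ravi reports directly to Delia.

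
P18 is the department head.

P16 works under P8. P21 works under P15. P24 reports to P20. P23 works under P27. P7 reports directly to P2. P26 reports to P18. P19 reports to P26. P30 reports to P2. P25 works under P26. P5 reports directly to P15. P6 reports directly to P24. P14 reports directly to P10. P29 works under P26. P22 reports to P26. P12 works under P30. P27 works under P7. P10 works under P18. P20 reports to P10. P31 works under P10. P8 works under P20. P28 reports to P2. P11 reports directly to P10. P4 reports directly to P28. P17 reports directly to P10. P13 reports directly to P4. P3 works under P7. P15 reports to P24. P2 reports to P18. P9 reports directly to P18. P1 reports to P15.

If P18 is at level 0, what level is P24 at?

3

Chain from P24 up to P18: P24 → P20 → P10 → P18. That is 3 steps up, so P24 is 3 levels below P18.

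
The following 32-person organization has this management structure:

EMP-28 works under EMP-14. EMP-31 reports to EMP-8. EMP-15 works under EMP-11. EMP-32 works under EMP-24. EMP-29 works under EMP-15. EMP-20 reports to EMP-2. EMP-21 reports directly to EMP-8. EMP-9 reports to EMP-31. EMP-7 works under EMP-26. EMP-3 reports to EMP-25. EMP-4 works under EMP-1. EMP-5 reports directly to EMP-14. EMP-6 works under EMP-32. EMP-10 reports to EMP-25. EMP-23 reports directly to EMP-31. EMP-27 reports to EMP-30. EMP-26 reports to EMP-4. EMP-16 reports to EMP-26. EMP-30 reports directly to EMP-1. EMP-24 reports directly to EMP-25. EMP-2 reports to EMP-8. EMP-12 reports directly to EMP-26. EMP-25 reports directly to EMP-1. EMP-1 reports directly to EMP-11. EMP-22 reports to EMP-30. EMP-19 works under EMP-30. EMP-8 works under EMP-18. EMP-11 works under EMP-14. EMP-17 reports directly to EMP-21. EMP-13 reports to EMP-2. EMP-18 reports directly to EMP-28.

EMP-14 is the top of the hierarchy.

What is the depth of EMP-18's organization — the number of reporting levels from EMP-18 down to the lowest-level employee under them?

The longest chain under EMP-18 runs EMP-18 → EMP-8 → EMP-31 → EMP-23, which is 3 levels below EMP-18.

3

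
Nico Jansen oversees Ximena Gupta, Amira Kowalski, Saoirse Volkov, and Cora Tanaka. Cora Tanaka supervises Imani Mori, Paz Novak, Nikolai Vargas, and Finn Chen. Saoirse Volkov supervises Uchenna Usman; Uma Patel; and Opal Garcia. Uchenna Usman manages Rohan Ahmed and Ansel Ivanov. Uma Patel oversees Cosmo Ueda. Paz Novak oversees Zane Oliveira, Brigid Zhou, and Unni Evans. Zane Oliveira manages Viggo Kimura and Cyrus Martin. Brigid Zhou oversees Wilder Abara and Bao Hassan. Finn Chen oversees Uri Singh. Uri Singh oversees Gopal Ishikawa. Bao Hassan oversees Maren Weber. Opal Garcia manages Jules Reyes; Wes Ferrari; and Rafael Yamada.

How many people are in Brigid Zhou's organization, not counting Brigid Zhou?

Brigid Zhou directly manages Bao Hassan, Wilder Abara. Under Bao Hassan: Maren Weber (1). Wilder Abara has no reports. So Brigid Zhou's organization is 2 direct reports plus everyone under them: 2 + 1 = 3.

3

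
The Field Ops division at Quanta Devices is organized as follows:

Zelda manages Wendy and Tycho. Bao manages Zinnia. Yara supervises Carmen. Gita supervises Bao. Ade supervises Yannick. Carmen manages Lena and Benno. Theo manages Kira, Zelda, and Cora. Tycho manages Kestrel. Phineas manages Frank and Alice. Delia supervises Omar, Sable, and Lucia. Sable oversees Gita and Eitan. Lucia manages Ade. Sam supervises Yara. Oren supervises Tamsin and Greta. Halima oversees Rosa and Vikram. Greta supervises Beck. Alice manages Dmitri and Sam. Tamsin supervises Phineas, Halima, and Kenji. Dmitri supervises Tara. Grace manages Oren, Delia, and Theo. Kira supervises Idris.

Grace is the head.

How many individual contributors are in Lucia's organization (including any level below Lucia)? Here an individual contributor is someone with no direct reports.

The only person in Lucia's organization with no one reporting to them is Yannick. That is 1.

1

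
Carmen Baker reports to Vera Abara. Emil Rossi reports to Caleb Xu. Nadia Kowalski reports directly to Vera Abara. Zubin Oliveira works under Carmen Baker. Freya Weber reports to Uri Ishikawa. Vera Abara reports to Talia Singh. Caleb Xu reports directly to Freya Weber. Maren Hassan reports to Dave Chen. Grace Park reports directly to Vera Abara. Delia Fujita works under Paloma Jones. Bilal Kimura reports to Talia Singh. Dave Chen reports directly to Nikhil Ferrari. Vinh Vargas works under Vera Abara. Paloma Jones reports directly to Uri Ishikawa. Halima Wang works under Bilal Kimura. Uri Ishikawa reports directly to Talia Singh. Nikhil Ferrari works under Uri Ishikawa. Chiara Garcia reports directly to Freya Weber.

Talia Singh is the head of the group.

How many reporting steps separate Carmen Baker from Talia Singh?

Chain from Carmen Baker up to Talia Singh: Carmen Baker → Vera Abara → Talia Singh. That is 2 steps up, so Carmen Baker is 2 levels below Talia Singh.

2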